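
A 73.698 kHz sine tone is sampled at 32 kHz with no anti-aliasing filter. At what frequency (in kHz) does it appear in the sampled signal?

9.698 kHz

Nyquist = 32,000/2 = 16,000 Hz; 73,698 Hz exceeds it.
Alias = |73,698 − 2×32,000| = |73,698 − 64,000| = 9,698 Hz = 9.698 kHz.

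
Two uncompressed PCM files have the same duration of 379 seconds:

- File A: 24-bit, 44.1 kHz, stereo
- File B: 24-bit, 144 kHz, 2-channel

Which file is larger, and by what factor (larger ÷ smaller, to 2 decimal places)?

File A: 44,100 × 3 × 2 = 264,600 bytes/s.
File B: 144,000 × 3 × 2 = 864,000 bytes/s.
File B is larger; ratio = 327,456,000 / 100,283,400 = 3.27.

File B, by a factor of 3.27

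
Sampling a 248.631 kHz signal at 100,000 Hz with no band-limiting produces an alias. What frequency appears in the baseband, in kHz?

Nyquist = 100,000/2 = 50,000 Hz; 248,631 Hz exceeds it.
Alias = |248,631 − 2×100,000| = |248,631 − 200,000| = 48,631 Hz = 48.631 kHz.

48.631 kHz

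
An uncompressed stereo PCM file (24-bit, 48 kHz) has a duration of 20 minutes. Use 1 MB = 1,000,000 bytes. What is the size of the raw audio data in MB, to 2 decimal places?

345.60 MB

Duration = 20 minutes = 1,200 s.
Bytes = 48,000 samples/s × 1,200 s × 3 bytes/sample × 2 ch = 345,600,000 bytes.
345,600,000 / 1,000,000 = 345.60 MB.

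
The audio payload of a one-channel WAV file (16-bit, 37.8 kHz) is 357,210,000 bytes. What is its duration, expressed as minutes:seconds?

Byte rate = 37,800 × 2 × 1 = 75,600 bytes/s.
Duration = 357,210,000 / 75,600 = 4,725 s.
4,725 s = 78:45.

78:45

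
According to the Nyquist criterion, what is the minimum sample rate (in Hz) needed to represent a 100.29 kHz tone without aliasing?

Minimum sample rate = 2 × 100,290 Hz = 200,580 Hz.

200,580 Hz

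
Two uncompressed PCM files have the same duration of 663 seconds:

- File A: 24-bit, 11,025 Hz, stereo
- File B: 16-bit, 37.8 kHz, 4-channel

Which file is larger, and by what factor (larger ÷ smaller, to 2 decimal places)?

File B, by a factor of 4.57

File A: 11,025 × 3 × 2 = 66,150 bytes/s.
File B: 37,800 × 2 × 4 = 302,400 bytes/s.
File B is larger; ratio = 200,491,200 / 43,857,450 = 4.57.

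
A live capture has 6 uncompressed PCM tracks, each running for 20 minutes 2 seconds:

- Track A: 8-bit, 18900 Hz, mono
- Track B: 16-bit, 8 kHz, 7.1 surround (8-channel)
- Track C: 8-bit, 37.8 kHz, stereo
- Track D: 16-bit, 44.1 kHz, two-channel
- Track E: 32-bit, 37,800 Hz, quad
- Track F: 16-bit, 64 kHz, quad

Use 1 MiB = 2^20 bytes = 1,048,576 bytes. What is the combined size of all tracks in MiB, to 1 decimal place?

20 minutes 2 seconds = 1,202 s.
Track A: 18,900 × 1,202 × 1 × 1 = 22,717,800 bytes.
Track B: 8,000 × 1,202 × 2 × 8 = 153,856,000 bytes.
Track C: 37,800 × 1,202 × 1 × 2 = 90,871,200 bytes.
Track D: 44,100 × 1,202 × 2 × 2 = 212,032,800 bytes.
Track E: 37,800 × 1,202 × 4 × 4 = 726,969,600 bytes.
Track F: 64,000 × 1,202 × 2 × 4 = 615,424,000 bytes.
Total = 1,821,871,400 bytes = 1737.5 MiB.

1737.5 MiB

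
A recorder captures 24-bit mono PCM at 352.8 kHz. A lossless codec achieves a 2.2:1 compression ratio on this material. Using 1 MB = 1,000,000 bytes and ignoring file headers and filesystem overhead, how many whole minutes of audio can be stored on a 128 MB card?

Uncompressed byte rate = 352,800 × 3 × 1 = 1,058,400 bytes/s.
After 2.2:1 compression, effective rate ≈ 481090.91 bytes/s.
Capacity = 128 × 1,000,000 = 128,000,000 bytes.
128,000,000 / effective rate ≈ 266.06 s → 4 minutes.

4 minutes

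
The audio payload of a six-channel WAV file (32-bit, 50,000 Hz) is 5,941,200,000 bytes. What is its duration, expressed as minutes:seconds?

Byte rate = 50,000 × 4 × 6 = 1,200,000 bytes/s.
Duration = 5,941,200,000 / 1,200,000 = 4,951 s.
4,951 s = 82:31.

82:31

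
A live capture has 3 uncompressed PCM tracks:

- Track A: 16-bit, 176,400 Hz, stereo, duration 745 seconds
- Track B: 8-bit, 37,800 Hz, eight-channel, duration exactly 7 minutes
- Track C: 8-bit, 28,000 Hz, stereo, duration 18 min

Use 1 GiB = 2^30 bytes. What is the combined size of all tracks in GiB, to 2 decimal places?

Track A: 176,400 × 745 × 2 × 2 = 525,672,000 bytes.
Track B: exactly 7 minutes = 420 s; 37,800 × 420 × 1 × 8 = 127,008,000 bytes.
Track C: 18 min = 1,080 s; 28,000 × 1,080 × 1 × 2 = 60,480,000 bytes.
Total = 713,160,000 bytes = 0.66 GiB.

0.66 GiB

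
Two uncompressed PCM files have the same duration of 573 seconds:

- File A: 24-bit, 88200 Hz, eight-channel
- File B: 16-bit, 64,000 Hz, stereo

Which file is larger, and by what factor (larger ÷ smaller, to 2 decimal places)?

File A: 88,200 × 3 × 8 = 2,116,800 bytes/s.
File B: 64,000 × 2 × 2 = 256,000 bytes/s.
File A is larger; ratio = 1,212,926,400 / 146,688,000 = 8.27.

File A, by a factor of 8.27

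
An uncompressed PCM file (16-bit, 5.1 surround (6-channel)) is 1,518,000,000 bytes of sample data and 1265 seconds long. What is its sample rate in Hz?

100,000 Hz

Bytes = sample_rate × seconds × bytes_per_sample × channels.
sample_rate = 1,518,000,000 / (1,265 × 2 × 6) = 1,518,000,000 / 15,180 = 100,000 Hz.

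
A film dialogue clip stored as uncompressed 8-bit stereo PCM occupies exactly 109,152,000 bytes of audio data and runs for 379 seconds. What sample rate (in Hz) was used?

Bytes = sample_rate × seconds × bytes_per_sample × channels.
sample_rate = 109,152,000 / (379 × 1 × 2) = 109,152,000 / 758 = 144,000 Hz.

144,000 Hz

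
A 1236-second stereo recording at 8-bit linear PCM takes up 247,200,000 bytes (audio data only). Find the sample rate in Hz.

Bytes = sample_rate × seconds × bytes_per_sample × channels.
sample_rate = 247,200,000 / (1,236 × 1 × 2) = 247,200,000 / 2,472 = 100,000 Hz.

100,000 Hz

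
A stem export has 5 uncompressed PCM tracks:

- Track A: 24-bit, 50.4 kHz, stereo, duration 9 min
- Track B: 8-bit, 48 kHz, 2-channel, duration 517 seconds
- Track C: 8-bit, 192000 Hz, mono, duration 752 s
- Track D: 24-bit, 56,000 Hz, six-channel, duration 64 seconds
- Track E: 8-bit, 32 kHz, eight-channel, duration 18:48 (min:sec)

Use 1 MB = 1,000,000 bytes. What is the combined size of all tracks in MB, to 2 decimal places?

710.59 MB

Track A: 9 min = 540 s; 50,400 × 540 × 3 × 2 = 163,296,000 bytes.
Track B: 48,000 × 517 × 1 × 2 = 49,632,000 bytes.
Track C: 192,000 × 752 × 1 × 1 = 144,384,000 bytes.
Track D: 56,000 × 64 × 3 × 6 = 64,512,000 bytes.
Track E: 18:48 (min:sec) = 1,128 s; 32,000 × 1,128 × 1 × 8 = 288,768,000 bytes.
Total = 710,592,000 bytes = 710.59 MB.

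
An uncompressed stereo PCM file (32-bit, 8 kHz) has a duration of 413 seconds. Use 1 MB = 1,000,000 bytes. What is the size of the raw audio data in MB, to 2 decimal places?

26.43 MB

Bytes = 8,000 samples/s × 413 s × 4 bytes/sample × 2 ch = 26,432,000 bytes.
26,432,000 / 1,000,000 = 26.43 MB.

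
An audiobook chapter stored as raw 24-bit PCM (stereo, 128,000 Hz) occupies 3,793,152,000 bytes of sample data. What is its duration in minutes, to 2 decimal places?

82.32 minutes

Byte rate = 128,000 × 3 × 2 = 768,000 bytes/s.
Duration = 3,793,152,000 / 768,000 = 4,939 s.
4,939 s / 60 = 82.32 minutes.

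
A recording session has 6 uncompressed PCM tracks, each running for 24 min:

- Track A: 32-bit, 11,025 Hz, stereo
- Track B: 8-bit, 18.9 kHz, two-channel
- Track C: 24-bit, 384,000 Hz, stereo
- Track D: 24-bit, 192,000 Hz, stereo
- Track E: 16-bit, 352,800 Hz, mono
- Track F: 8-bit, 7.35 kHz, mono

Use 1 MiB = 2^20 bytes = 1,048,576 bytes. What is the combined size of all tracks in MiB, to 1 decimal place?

24 min = 1,440 s.
Track A: 11,025 × 1,440 × 4 × 2 = 127,008,000 bytes.
Track B: 18,900 × 1,440 × 1 × 2 = 54,432,000 bytes.
Track C: 384,000 × 1,440 × 3 × 2 = 3,317,760,000 bytes.
Track D: 192,000 × 1,440 × 3 × 2 = 1,658,880,000 bytes.
Track E: 352,800 × 1,440 × 2 × 1 = 1,016,064,000 bytes.
Track F: 7,350 × 1,440 × 1 × 1 = 10,584,000 bytes.
Total = 6,184,728,000 bytes = 5898.2 MiB.

5898.2 MiB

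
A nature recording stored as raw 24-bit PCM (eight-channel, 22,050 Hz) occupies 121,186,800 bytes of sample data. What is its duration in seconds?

229 seconds

Byte rate = 22,050 × 3 × 8 = 529,200 bytes/s.
Duration = 121,186,800 / 529,200 = 229 s.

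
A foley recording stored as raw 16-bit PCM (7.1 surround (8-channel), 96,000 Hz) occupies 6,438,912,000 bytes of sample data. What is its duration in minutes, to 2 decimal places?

Byte rate = 96,000 × 2 × 8 = 1,536,000 bytes/s.
Duration = 6,438,912,000 / 1,536,000 = 4,192 s.
4,192 s / 60 = 69.87 minutes.

69.87 minutes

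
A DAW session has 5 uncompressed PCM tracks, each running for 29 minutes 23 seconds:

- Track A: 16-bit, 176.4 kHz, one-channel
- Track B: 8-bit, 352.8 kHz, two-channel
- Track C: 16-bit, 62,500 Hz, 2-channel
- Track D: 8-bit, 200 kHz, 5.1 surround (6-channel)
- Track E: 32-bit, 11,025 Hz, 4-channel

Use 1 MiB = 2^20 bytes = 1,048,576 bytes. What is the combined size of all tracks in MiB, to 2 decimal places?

29 minutes 23 seconds = 1,763 s.
Track A: 176,400 × 1,763 × 2 × 1 = 621,986,400 bytes.
Track B: 352,800 × 1,763 × 1 × 2 = 1,243,972,800 bytes.
Track C: 62,500 × 1,763 × 2 × 2 = 440,750,000 bytes.
Track D: 200,000 × 1,763 × 1 × 6 = 2,115,600,000 bytes.
Track E: 11,025 × 1,763 × 4 × 4 = 310,993,200 bytes.
Total = 4,733,302,400 bytes = 4514.03 MiB.

4514.03 MiB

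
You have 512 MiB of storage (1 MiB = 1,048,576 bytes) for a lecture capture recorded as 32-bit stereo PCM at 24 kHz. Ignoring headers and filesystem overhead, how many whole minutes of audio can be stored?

Uncompressed byte rate = 24,000 × 4 × 2 = 192,000 bytes/s.
Capacity = 512 × 1,048,576 = 536,870,912 bytes.
536,870,912 / 192,000 ≈ 2796.2 s → 46 minutes.

46 minutes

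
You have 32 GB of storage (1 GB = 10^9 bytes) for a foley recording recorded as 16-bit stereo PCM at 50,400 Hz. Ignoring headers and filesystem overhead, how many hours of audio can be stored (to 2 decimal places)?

Uncompressed byte rate = 50,400 × 2 × 2 = 201,600 bytes/s.
Capacity = 32 × 1,000,000,000 = 32,000,000,000 bytes.
32,000,000,000 / 201,600 ≈ 158730.16 s → 44.09 hours.

44.09 hours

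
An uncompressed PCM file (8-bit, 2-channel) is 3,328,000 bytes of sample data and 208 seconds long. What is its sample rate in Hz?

Bytes = sample_rate × seconds × bytes_per_sample × channels.
sample_rate = 3,328,000 / (208 × 1 × 2) = 3,328,000 / 416 = 8,000 Hz.

8,000 Hz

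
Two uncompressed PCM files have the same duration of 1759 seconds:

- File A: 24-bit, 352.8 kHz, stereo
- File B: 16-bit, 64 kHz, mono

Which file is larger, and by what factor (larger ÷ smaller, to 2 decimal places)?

File A, by a factor of 16.54

File A: 352,800 × 3 × 2 = 2,116,800 bytes/s.
File B: 64,000 × 2 × 1 = 128,000 bytes/s.
File A is larger; ratio = 3,723,451,200 / 225,152,000 = 16.54.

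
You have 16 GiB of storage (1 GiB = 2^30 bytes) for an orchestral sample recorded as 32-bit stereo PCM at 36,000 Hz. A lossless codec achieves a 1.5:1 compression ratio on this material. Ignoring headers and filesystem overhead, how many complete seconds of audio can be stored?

Uncompressed byte rate = 36,000 × 4 × 2 = 288,000 bytes/s.
After 1.5:1 compression, effective rate ≈ 192000 bytes/s.
Capacity = 16 × 1,073,741,824 = 17,179,869,184 bytes.
17,179,869,184 / effective rate ≈ 89478.49 s → 89,478 seconds.

89,478 seconds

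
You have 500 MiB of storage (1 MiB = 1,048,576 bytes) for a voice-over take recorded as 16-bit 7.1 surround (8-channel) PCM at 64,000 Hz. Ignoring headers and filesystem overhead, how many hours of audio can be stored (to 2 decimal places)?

Uncompressed byte rate = 64,000 × 2 × 8 = 1,024,000 bytes/s.
Capacity = 500 × 1,048,576 = 524,288,000 bytes.
524,288,000 / 1,024,000 ≈ 512 s → 0.14 hours.

0.14 hours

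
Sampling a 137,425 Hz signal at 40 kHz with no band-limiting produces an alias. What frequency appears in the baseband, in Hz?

Nyquist = 40,000/2 = 20,000 Hz; 137,425 Hz exceeds it.
Alias = |137,425 − 3×40,000| = |137,425 − 120,000| = 17,425 Hz.

17,425 Hz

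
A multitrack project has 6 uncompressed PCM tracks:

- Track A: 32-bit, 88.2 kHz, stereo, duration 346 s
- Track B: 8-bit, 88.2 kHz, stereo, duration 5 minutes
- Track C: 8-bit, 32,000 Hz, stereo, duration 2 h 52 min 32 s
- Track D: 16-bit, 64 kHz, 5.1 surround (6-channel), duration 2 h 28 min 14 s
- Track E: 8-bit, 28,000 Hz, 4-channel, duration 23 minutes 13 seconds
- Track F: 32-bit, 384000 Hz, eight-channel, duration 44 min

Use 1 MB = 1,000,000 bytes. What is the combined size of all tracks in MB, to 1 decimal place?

40386.5 MB

Track A: 88,200 × 346 × 4 × 2 = 244,137,600 bytes.
Track B: 5 minutes = 300 s; 88,200 × 300 × 1 × 2 = 52,920,000 bytes.
Track C: 2 h 52 min 32 s = 10,352 s; 32,000 × 10,352 × 1 × 2 = 662,528,000 bytes.
Track D: 2 h 28 min 14 s = 8,894 s; 64,000 × 8,894 × 2 × 6 = 6,830,592,000 bytes.
Track E: 23 minutes 13 seconds = 1,393 s; 28,000 × 1,393 × 1 × 4 = 156,016,000 bytes.
Track F: 44 min = 2,640 s; 384,000 × 2,640 × 4 × 8 = 32,440,320,000 bytes.
Total = 40,386,513,600 bytes = 40386.5 MB.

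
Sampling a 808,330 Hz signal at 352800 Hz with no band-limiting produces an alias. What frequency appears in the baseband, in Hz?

102,730 Hz

Nyquist = 352,800/2 = 176,400 Hz; 808,330 Hz exceeds it.
Alias = |808,330 − 2×352,800| = |808,330 − 705,600| = 102,730 Hz.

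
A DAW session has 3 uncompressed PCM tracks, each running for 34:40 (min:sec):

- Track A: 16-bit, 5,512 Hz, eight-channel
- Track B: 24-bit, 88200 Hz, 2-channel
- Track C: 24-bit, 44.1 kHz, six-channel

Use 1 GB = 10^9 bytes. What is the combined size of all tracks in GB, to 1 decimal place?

2.9 GB

34:40 (min:sec) = 2,080 s.
Track A: 5,512 × 2,080 × 2 × 8 = 183,439,360 bytes.
Track B: 88,200 × 2,080 × 3 × 2 = 1,100,736,000 bytes.
Track C: 44,100 × 2,080 × 3 × 6 = 1,651,104,000 bytes.
Total = 2,935,279,360 bytes = 2.9 GB.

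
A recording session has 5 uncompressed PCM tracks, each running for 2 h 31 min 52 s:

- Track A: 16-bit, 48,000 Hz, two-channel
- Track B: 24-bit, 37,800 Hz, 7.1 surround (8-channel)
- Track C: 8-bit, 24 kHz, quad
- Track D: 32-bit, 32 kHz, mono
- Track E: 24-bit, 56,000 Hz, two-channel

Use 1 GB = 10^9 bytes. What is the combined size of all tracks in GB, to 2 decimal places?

2 h 31 min 52 s = 9,112 s.
Track A: 48,000 × 9,112 × 2 × 2 = 1,749,504,000 bytes.
Track B: 37,800 × 9,112 × 3 × 8 = 8,266,406,400 bytes.
Track C: 24,000 × 9,112 × 1 × 4 = 874,752,000 bytes.
Track D: 32,000 × 9,112 × 4 × 1 = 1,166,336,000 bytes.
Track E: 56,000 × 9,112 × 3 × 2 = 3,061,632,000 bytes.
Total = 15,118,630,400 bytes = 15.12 GB.

15.12 GB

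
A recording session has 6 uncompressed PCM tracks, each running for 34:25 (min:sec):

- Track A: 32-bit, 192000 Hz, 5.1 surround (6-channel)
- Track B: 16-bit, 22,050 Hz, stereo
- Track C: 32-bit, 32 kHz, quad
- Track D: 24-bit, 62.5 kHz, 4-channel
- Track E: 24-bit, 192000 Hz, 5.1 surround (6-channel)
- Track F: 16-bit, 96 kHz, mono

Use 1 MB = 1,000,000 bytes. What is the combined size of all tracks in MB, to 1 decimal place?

34:25 (min:sec) = 2,065 s.
Track A: 192,000 × 2,065 × 4 × 6 = 9,515,520,000 bytes.
Track B: 22,050 × 2,065 × 2 × 2 = 182,133,000 bytes.
Track C: 32,000 × 2,065 × 4 × 4 = 1,057,280,000 bytes.
Track D: 62,500 × 2,065 × 3 × 4 = 1,548,750,000 bytes.
Track E: 192,000 × 2,065 × 3 × 6 = 7,136,640,000 bytes.
Track F: 96,000 × 2,065 × 2 × 1 = 396,480,000 bytes.
Total = 19,836,803,000 bytes = 19836.8 MB.

19836.8 MB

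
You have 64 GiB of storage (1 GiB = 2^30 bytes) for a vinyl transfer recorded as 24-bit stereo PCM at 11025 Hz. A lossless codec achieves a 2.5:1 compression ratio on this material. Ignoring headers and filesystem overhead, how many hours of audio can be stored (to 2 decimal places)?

Uncompressed byte rate = 11,025 × 3 × 2 = 66,150 bytes/s.
After 2.5:1 compression, effective rate ≈ 26460 bytes/s.
Capacity = 64 × 1,073,741,824 = 68,719,476,736 bytes.
68,719,476,736 / effective rate ≈ 2597107.96 s → 721.42 hours.

721.42 hours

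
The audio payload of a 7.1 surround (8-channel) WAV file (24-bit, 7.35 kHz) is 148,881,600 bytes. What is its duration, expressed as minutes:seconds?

14:04

Byte rate = 7,350 × 3 × 8 = 176,400 bytes/s.
Duration = 148,881,600 / 176,400 = 844 s.
844 s = 14:04.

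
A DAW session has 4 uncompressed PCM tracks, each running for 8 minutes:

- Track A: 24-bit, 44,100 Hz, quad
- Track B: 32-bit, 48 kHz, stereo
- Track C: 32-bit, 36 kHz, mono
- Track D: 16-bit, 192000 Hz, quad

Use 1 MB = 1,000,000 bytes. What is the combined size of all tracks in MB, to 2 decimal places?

8 minutes = 480 s.
Track A: 44,100 × 480 × 3 × 4 = 254,016,000 bytes.
Track B: 48,000 × 480 × 4 × 2 = 184,320,000 bytes.
Track C: 36,000 × 480 × 4 × 1 = 69,120,000 bytes.
Track D: 192,000 × 480 × 2 × 4 = 737,280,000 bytes.
Total = 1,244,736,000 bytes = 1244.74 MB.

1244.74 MB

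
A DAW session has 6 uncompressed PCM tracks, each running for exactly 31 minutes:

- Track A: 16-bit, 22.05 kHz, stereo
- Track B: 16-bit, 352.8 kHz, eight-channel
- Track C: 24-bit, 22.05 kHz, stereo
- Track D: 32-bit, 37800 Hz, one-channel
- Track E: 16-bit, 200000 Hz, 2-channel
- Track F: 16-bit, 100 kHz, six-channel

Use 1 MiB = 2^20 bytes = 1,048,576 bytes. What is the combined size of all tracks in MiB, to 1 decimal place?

14219.9 MiB

exactly 31 minutes = 1,860 s.
Track A: 22,050 × 1,860 × 2 × 2 = 164,052,000 bytes.
Track B: 352,800 × 1,860 × 2 × 8 = 10,499,328,000 bytes.
Track C: 22,050 × 1,860 × 3 × 2 = 246,078,000 bytes.
Track D: 37,800 × 1,860 × 4 × 1 = 281,232,000 bytes.
Track E: 200,000 × 1,860 × 2 × 2 = 1,488,000,000 bytes.
Track F: 100,000 × 1,860 × 2 × 6 = 2,232,000,000 bytes.
Total = 14,910,690,000 bytes = 14219.9 MiB.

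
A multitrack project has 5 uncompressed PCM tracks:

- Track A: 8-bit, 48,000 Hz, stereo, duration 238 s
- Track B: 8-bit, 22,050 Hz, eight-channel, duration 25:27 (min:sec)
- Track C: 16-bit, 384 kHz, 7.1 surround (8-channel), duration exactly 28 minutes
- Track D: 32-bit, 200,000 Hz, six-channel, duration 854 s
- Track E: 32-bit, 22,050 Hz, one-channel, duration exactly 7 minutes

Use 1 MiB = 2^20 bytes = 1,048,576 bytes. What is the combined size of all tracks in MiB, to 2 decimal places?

Track A: 48,000 × 238 × 1 × 2 = 22,848,000 bytes.
Track B: 25:27 (min:sec) = 1,527 s; 22,050 × 1,527 × 1 × 8 = 269,362,800 bytes.
Track C: exactly 28 minutes = 1,680 s; 384,000 × 1,680 × 2 × 8 = 10,321,920,000 bytes.
Track D: 200,000 × 854 × 4 × 6 = 4,099,200,000 bytes.
Track E: exactly 7 minutes = 420 s; 22,050 × 420 × 4 × 1 = 37,044,000 bytes.
Total = 14,750,374,800 bytes = 14067.05 MiB.

14067.05 MiB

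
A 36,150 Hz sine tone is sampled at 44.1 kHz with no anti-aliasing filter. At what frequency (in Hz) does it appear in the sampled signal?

7,950 Hz

Nyquist = 44,100/2 = 22,050 Hz; 36,150 Hz exceeds it.
Alias = |36,150 − 1×44,100| = |36,150 − 44,100| = 7,950 Hz.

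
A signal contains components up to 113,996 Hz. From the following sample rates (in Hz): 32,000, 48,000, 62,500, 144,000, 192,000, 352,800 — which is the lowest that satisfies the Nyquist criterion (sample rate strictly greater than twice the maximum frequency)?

352,800 Hz

Need sample rate > 2 × 113,996 = 227,992 Hz.
Lowest listed rate above 227,992 Hz is 352,800 Hz.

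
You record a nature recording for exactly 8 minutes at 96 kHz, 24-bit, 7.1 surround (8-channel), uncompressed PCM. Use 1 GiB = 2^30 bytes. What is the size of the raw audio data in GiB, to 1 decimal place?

Duration = exactly 8 minutes = 480 s.
Bytes = 96,000 samples/s × 480 s × 3 bytes/sample × 8 ch = 1,105,920,000 bytes.
1,105,920,000 / 1,073,741,824 = 1.0 GiB.

1.0 GiB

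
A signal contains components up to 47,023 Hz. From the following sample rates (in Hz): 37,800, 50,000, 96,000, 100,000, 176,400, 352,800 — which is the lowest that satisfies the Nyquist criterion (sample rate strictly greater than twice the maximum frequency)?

Need sample rate > 2 × 47,023 = 94,046 Hz.
Lowest listed rate above 94,046 Hz is 96,000 Hz.

96,000 Hz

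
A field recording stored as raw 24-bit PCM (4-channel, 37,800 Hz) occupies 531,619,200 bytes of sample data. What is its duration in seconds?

Byte rate = 37,800 × 3 × 4 = 453,600 bytes/s.
Duration = 531,619,200 / 453,600 = 1,172 s.

1,172 seconds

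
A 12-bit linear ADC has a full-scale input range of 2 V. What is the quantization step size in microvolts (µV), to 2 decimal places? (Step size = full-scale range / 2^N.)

488.28 µV

2 V / 2^12 = 2 / 4,096 V = 488.28 µV.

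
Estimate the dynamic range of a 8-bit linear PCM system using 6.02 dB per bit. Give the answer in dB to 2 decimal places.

8 × 6.02 = 48.16 dB.

48.16 dB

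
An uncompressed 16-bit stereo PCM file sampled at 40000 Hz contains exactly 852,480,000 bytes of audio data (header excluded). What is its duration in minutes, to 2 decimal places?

Byte rate = 40,000 × 2 × 2 = 160,000 bytes/s.
Duration = 852,480,000 / 160,000 = 5,328 s.
5,328 s / 60 = 88.80 minutes.

88.80 minutes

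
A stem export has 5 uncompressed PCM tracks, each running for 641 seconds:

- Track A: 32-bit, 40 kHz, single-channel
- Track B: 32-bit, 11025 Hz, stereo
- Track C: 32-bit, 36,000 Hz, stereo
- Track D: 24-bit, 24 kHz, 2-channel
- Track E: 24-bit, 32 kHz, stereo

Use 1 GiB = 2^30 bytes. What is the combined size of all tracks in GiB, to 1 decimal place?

0.5 GiB

Track A: 40,000 × 641 × 4 × 1 = 102,560,000 bytes.
Track B: 11,025 × 641 × 4 × 2 = 56,536,200 bytes.
Track C: 36,000 × 641 × 4 × 2 = 184,608,000 bytes.
Track D: 24,000 × 641 × 3 × 2 = 92,304,000 bytes.
Track E: 32,000 × 641 × 3 × 2 = 123,072,000 bytes.
Total = 559,080,200 bytes = 0.5 GiB.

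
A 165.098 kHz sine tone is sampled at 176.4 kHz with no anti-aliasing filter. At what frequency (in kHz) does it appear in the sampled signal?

11.302 kHz

Nyquist = 176,400/2 = 88,200 Hz; 165,098 Hz exceeds it.
Alias = |165,098 − 1×176,400| = |165,098 − 176,400| = 11,302 Hz = 11.302 kHz.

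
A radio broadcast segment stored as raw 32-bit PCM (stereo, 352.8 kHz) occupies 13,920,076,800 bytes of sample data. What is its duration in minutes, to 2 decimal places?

82.20 minutes

Byte rate = 352,800 × 4 × 2 = 2,822,400 bytes/s.
Duration = 13,920,076,800 / 2,822,400 = 4,932 s.
4,932 s / 60 = 82.20 minutes.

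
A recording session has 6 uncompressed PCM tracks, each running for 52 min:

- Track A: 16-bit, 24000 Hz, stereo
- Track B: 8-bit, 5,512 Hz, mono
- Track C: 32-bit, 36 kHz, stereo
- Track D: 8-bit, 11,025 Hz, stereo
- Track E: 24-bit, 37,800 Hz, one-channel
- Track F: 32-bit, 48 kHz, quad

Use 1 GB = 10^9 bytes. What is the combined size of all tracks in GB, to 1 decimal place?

52 min = 3,120 s.
Track A: 24,000 × 3,120 × 2 × 2 = 299,520,000 bytes.
Track B: 5,512 × 3,120 × 1 × 1 = 17,197,440 bytes.
Track C: 36,000 × 3,120 × 4 × 2 = 898,560,000 bytes.
Track D: 11,025 × 3,120 × 1 × 2 = 68,796,000 bytes.
Track E: 37,800 × 3,120 × 3 × 1 = 353,808,000 bytes.
Track F: 48,000 × 3,120 × 4 × 4 = 2,396,160,000 bytes.
Total = 4,034,041,440 bytes = 4.0 GB.

4.0 GB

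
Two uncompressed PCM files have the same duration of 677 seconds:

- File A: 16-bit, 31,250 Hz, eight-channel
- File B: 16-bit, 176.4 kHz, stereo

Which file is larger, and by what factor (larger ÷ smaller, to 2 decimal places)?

File A: 31,250 × 2 × 8 = 500,000 bytes/s.
File B: 176,400 × 2 × 2 = 705,600 bytes/s.
File B is larger; ratio = 477,691,200 / 338,500,000 = 1.41.

File B, by a factor of 1.41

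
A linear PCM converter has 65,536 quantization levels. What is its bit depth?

log2(65,536) = 16.

16 bits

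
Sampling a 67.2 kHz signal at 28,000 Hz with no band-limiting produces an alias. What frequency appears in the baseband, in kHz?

Nyquist = 28,000/2 = 14,000 Hz; 67,200 Hz exceeds it.
Alias = |67,200 − 2×28,000| = |67,200 − 56,000| = 11,200 Hz = 11.2 kHz.

11.2 kHz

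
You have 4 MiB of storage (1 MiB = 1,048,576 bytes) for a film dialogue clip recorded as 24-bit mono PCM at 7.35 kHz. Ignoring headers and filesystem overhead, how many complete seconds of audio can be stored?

190 seconds

Uncompressed byte rate = 7,350 × 3 × 1 = 22,050 bytes/s.
Capacity = 4 × 1,048,576 = 4,194,304 bytes.
4,194,304 / 22,050 ≈ 190.22 s → 190 seconds.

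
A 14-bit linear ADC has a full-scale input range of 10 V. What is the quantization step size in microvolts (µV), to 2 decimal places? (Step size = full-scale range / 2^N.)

610.35 µV

10 V / 2^14 = 10 / 16,384 V = 610.35 µV.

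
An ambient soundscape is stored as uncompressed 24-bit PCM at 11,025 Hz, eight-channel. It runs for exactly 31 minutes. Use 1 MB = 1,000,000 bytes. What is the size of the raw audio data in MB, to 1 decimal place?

Duration = exactly 31 minutes = 1,860 s.
Bytes = 11,025 samples/s × 1,860 s × 3 bytes/sample × 8 ch = 492,156,000 bytes.
492,156,000 / 1,000,000 = 492.2 MB.

492.2 MB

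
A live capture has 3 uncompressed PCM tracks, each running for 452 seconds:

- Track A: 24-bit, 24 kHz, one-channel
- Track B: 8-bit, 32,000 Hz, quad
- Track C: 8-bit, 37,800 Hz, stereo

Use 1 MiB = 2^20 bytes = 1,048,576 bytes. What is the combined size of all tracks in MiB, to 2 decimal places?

118.80 MiB

Track A: 24,000 × 452 × 3 × 1 = 32,544,000 bytes.
Track B: 32,000 × 452 × 1 × 4 = 57,856,000 bytes.
Track C: 37,800 × 452 × 1 × 2 = 34,171,200 bytes.
Total = 124,571,200 bytes = 118.80 MiB.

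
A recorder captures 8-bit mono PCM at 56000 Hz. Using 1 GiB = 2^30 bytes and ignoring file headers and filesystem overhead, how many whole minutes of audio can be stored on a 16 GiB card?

Uncompressed byte rate = 56,000 × 1 × 1 = 56,000 bytes/s.
Capacity = 16 × 1,073,741,824 = 17,179,869,184 bytes.
17,179,869,184 / 56,000 ≈ 306783.38 s → 5,113 minutes.

5,113 minutes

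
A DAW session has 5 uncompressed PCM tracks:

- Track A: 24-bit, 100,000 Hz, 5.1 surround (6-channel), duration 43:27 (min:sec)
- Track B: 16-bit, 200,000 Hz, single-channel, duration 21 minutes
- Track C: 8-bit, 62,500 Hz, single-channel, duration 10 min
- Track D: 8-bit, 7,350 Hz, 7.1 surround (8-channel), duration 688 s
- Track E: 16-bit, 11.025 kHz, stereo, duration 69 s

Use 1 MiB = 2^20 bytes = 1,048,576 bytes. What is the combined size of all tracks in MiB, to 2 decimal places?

Track A: 43:27 (min:sec) = 2,607 s; 100,000 × 2,607 × 3 × 6 = 4,692,600,000 bytes.
Track B: 21 minutes = 1,260 s; 200,000 × 1,260 × 2 × 1 = 504,000,000 bytes.
Track C: 10 min = 600 s; 62,500 × 600 × 1 × 1 = 37,500,000 bytes.
Track D: 7,350 × 688 × 1 × 8 = 40,454,400 bytes.
Track E: 11,025 × 69 × 2 × 2 = 3,042,900 bytes.
Total = 5,277,597,300 bytes = 5033.11 MiB.

5033.11 MiB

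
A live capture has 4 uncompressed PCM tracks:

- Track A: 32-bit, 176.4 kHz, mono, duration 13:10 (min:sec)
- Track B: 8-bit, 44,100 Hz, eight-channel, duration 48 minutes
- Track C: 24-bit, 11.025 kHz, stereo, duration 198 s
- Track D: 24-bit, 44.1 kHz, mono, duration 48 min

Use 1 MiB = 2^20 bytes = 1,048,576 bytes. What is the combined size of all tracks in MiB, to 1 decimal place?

Track A: 13:10 (min:sec) = 790 s; 176,400 × 790 × 4 × 1 = 557,424,000 bytes.
Track B: 48 minutes = 2,880 s; 44,100 × 2,880 × 1 × 8 = 1,016,064,000 bytes.
Track C: 11,025 × 198 × 3 × 2 = 13,097,700 bytes.
Track D: 48 min = 2,880 s; 44,100 × 2,880 × 3 × 1 = 381,024,000 bytes.
Total = 1,967,609,700 bytes = 1876.5 MiB.

1876.5 MiB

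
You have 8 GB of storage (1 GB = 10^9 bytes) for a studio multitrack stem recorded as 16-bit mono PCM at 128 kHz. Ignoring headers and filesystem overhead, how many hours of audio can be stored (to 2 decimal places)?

Uncompressed byte rate = 128,000 × 2 × 1 = 256,000 bytes/s.
Capacity = 8 × 1,000,000,000 = 8,000,000,000 bytes.
8,000,000,000 / 256,000 ≈ 31250 s → 8.68 hours.

8.68 hours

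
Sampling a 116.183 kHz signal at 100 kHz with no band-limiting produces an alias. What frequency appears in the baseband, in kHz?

16.183 kHz

Nyquist = 100,000/2 = 50,000 Hz; 116,183 Hz exceeds it.
Alias = |116,183 − 1×100,000| = |116,183 − 100,000| = 16,183 Hz = 16.183 kHz.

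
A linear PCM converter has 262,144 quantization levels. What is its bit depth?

18 bits

log2(262,144) = 18.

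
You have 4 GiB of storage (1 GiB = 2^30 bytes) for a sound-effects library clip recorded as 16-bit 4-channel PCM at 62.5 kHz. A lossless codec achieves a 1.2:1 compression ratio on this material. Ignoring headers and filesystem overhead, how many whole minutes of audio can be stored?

171 minutes

Uncompressed byte rate = 62,500 × 2 × 4 = 500,000 bytes/s.
After 1.2:1 compression, effective rate ≈ 416666.67 bytes/s.
Capacity = 4 × 1,073,741,824 = 4,294,967,296 bytes.
4,294,967,296 / effective rate ≈ 10307.92 s → 171 minutes.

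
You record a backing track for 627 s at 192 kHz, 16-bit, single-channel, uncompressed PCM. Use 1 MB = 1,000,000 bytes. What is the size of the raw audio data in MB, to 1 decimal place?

Bytes = 192,000 samples/s × 627 s × 2 bytes/sample × 1 ch = 240,768,000 bytes.
240,768,000 / 1,000,000 = 240.8 MB.

240.8 MB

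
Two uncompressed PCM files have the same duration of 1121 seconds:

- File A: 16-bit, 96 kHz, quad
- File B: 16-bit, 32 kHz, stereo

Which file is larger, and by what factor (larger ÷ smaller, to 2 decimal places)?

File A, by a factor of 6.00

File A: 96,000 × 2 × 4 = 768,000 bytes/s.
File B: 32,000 × 2 × 2 = 128,000 bytes/s.
File A is larger; ratio = 860,928,000 / 143,488,000 = 6.00.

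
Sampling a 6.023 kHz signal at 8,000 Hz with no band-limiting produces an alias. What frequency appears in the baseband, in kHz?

Nyquist = 8,000/2 = 4,000 Hz; 6,023 Hz exceeds it.
Alias = |6,023 − 1×8,000| = |6,023 − 8,000| = 1,977 Hz = 1.977 kHz.

1.977 kHz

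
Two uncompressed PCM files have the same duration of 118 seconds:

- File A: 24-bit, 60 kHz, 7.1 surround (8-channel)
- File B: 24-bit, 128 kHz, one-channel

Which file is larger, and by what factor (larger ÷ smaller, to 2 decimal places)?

File A, by a factor of 3.75

File A: 60,000 × 3 × 8 = 1,440,000 bytes/s.
File B: 128,000 × 3 × 1 = 384,000 bytes/s.
File A is larger; ratio = 169,920,000 / 45,312,000 = 3.75.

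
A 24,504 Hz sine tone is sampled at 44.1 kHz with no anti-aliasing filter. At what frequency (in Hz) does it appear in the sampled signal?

Nyquist = 44,100/2 = 22,050 Hz; 24,504 Hz exceeds it.
Alias = |24,504 − 1×44,100| = |24,504 − 44,100| = 19,596 Hz.

19,596 Hz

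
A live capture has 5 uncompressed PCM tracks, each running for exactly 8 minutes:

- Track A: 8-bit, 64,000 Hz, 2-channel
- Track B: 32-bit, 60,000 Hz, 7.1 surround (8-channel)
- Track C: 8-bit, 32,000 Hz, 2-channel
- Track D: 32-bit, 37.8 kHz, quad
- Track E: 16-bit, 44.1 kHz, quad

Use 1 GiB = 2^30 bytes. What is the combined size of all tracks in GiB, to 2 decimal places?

1.37 GiB

exactly 8 minutes = 480 s.
Track A: 64,000 × 480 × 1 × 2 = 61,440,000 bytes.
Track B: 60,000 × 480 × 4 × 8 = 921,600,000 bytes.
Track C: 32,000 × 480 × 1 × 2 = 30,720,000 bytes.
Track D: 37,800 × 480 × 4 × 4 = 290,304,000 bytes.
Track E: 44,100 × 480 × 2 × 4 = 169,344,000 bytes.
Total = 1,473,408,000 bytes = 1.37 GiB.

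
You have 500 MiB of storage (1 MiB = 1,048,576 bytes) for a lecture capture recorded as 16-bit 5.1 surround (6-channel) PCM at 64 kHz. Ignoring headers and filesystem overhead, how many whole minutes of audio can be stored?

11 minutes

Uncompressed byte rate = 64,000 × 2 × 6 = 768,000 bytes/s.
Capacity = 500 × 1,048,576 = 524,288,000 bytes.
524,288,000 / 768,000 ≈ 682.67 s → 11 minutes.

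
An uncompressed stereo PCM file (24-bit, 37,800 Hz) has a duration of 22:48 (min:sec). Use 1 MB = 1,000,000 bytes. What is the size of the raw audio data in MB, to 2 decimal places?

Duration = 22:48 (min:sec) = 1,368 s.
Bytes = 37,800 samples/s × 1,368 s × 3 bytes/sample × 2 ch = 310,262,400 bytes.
310,262,400 / 1,000,000 = 310.26 MB.

310.26 MB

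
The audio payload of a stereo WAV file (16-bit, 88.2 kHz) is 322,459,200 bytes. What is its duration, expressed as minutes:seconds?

Byte rate = 88,200 × 2 × 2 = 352,800 bytes/s.
Duration = 322,459,200 / 352,800 = 914 s.
914 s = 15:14.

15:14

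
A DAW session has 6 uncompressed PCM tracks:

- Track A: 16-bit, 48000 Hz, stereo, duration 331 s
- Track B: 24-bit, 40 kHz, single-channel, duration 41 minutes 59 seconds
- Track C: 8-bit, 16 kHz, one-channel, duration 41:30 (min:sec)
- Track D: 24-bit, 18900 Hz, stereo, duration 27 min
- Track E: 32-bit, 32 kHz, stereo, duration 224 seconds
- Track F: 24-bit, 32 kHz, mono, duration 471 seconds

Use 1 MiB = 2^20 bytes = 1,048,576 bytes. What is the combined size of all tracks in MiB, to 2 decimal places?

659.89 MiB

Track A: 48,000 × 331 × 2 × 2 = 63,552,000 bytes.
Track B: 41 minutes 59 seconds = 2,519 s; 40,000 × 2,519 × 3 × 1 = 302,280,000 bytes.
Track C: 41:30 (min:sec) = 2,490 s; 16,000 × 2,490 × 1 × 1 = 39,840,000 bytes.
Track D: 27 min = 1,620 s; 18,900 × 1,620 × 3 × 2 = 183,708,000 bytes.
Track E: 32,000 × 224 × 4 × 2 = 57,344,000 bytes.
Track F: 32,000 × 471 × 3 × 1 = 45,216,000 bytes.
Total = 691,940,000 bytes = 659.89 MiB.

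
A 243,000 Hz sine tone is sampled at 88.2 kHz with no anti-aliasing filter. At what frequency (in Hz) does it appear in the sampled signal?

21,600 Hz

Nyquist = 88,200/2 = 44,100 Hz; 243,000 Hz exceeds it.
Alias = |243,000 − 3×88,200| = |243,000 − 264,600| = 21,600 Hz.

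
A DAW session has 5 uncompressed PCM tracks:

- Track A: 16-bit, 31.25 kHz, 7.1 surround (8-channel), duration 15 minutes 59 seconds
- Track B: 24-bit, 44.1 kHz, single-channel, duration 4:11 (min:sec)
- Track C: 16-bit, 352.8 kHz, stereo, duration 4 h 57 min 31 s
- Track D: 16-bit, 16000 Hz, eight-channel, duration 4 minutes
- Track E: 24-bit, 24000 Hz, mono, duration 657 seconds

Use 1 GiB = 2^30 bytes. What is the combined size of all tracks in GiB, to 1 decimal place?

Track A: 15 minutes 59 seconds = 959 s; 31,250 × 959 × 2 × 8 = 479,500,000 bytes.
Track B: 4:11 (min:sec) = 251 s; 44,100 × 251 × 3 × 1 = 33,207,300 bytes.
Track C: 4 h 57 min 31 s = 17,851 s; 352,800 × 17,851 × 2 × 2 = 25,191,331,200 bytes.
Track D: 4 minutes = 240 s; 16,000 × 240 × 2 × 8 = 61,440,000 bytes.
Track E: 24,000 × 657 × 3 × 1 = 47,304,000 bytes.
Total = 25,812,782,500 bytes = 24.0 GiB.

24.0 GiB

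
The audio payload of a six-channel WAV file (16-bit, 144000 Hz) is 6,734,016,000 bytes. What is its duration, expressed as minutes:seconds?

Byte rate = 144,000 × 2 × 6 = 1,728,000 bytes/s.
Duration = 6,734,016,000 / 1,728,000 = 3,897 s.
3,897 s = 64:57.

64:57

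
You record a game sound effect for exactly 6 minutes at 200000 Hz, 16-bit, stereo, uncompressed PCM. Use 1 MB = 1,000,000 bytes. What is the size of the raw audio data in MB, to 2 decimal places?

288.00 MB

Duration = exactly 6 minutes = 360 s.
Bytes = 200,000 samples/s × 360 s × 2 bytes/sample × 2 ch = 288,000,000 bytes.
288,000,000 / 1,000,000 = 288.00 MB.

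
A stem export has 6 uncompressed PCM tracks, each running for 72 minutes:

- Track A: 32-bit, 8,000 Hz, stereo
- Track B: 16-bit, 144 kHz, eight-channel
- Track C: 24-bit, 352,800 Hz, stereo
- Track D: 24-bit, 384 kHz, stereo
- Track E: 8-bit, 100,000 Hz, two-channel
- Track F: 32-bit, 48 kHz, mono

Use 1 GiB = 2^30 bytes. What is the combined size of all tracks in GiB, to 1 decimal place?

72 minutes = 4,320 s.
Track A: 8,000 × 4,320 × 4 × 2 = 276,480,000 bytes.
Track B: 144,000 × 4,320 × 2 × 8 = 9,953,280,000 bytes.
Track C: 352,800 × 4,320 × 3 × 2 = 9,144,576,000 bytes.
Track D: 384,000 × 4,320 × 3 × 2 = 9,953,280,000 bytes.
Track E: 100,000 × 4,320 × 1 × 2 = 864,000,000 bytes.
Track F: 48,000 × 4,320 × 4 × 1 = 829,440,000 bytes.
Total = 31,021,056,000 bytes = 28.9 GiB.

28.9 GiB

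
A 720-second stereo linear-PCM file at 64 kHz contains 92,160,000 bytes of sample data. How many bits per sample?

8 bits

Bytes per sample = 92,160,000 / (64,000 × 720 × 2) = 92,160,000 / 92,160,000 = 1.
Bit depth = 1 × 8 = 8 bits.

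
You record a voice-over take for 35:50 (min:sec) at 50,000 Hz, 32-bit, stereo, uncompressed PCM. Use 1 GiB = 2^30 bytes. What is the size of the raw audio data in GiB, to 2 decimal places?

0.80 GiB

Duration = 35:50 (min:sec) = 2,150 s.
Bytes = 50,000 samples/s × 2,150 s × 4 bytes/sample × 2 ch = 860,000,000 bytes.
860,000,000 / 1,073,741,824 = 0.80 GiB.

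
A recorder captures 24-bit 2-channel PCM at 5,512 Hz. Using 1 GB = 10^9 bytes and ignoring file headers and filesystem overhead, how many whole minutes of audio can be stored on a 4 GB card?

2,015 minutes

Uncompressed byte rate = 5,512 × 3 × 2 = 33,072 bytes/s.
Capacity = 4 × 1,000,000,000 = 4,000,000,000 bytes.
4,000,000,000 / 33,072 ≈ 120948.23 s → 2,015 minutes.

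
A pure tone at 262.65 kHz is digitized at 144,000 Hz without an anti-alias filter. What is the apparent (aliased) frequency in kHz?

Nyquist = 144,000/2 = 72,000 Hz; 262,650 Hz exceeds it.
Alias = |262,650 − 2×144,000| = |262,650 − 288,000| = 25,350 Hz = 25.35 kHz.

25.35 kHz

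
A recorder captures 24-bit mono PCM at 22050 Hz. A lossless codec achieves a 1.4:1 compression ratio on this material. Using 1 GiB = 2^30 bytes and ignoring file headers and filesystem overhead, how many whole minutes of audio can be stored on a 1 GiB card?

378 minutes

Uncompressed byte rate = 22,050 × 3 × 1 = 66,150 bytes/s.
After 1.4:1 compression, effective rate ≈ 47250 bytes/s.
Capacity = 1 × 1,073,741,824 = 1,073,741,824 bytes.
1,073,741,824 / effective rate ≈ 22724.69 s → 378 minutes.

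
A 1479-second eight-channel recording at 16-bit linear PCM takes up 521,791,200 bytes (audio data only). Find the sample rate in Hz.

22,050 Hz

Bytes = sample_rate × seconds × bytes_per_sample × channels.
sample_rate = 521,791,200 / (1,479 × 2 × 8) = 521,791,200 / 23,664 = 22,050 Hz.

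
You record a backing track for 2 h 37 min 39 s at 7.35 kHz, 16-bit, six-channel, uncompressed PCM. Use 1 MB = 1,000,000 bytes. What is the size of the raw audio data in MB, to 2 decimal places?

834.28 MB

Duration = 2 h 37 min 39 s = 9,459 s.
Bytes = 7,350 samples/s × 9,459 s × 2 bytes/sample × 6 ch = 834,283,800 bytes.
834,283,800 / 1,000,000 = 834.28 MB.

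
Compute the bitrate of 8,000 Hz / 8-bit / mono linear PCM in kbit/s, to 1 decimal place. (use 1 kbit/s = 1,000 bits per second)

64.0 kbit/s

Bit rate = 8,000 × 8 × 1 = 64,000 bits/s.
= 64.0 kbit/s.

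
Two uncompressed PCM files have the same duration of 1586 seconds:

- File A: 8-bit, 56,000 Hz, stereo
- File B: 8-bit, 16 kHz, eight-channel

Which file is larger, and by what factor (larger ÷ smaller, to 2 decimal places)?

File A: 56,000 × 1 × 2 = 112,000 bytes/s.
File B: 16,000 × 1 × 8 = 128,000 bytes/s.
File B is larger; ratio = 203,008,000 / 177,632,000 = 1.14.

File B, by a factor of 1.14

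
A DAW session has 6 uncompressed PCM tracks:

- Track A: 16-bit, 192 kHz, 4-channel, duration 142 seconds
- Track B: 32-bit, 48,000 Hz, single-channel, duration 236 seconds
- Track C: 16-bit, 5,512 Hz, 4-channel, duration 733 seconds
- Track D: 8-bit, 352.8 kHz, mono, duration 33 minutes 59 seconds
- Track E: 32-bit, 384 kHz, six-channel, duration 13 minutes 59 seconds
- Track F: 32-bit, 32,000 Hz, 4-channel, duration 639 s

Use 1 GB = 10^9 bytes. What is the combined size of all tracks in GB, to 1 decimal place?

Track A: 192,000 × 142 × 2 × 4 = 218,112,000 bytes.
Track B: 48,000 × 236 × 4 × 1 = 45,312,000 bytes.
Track C: 5,512 × 733 × 2 × 4 = 32,322,368 bytes.
Track D: 33 minutes 59 seconds = 2,039 s; 352,800 × 2,039 × 1 × 1 = 719,359,200 bytes.
Track E: 13 minutes 59 seconds = 839 s; 384,000 × 839 × 4 × 6 = 7,732,224,000 bytes.
Track F: 32,000 × 639 × 4 × 4 = 327,168,000 bytes.
Total = 9,074,497,568 bytes = 9.1 GB.

9.1 GB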